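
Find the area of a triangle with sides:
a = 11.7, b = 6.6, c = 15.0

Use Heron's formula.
s = (a+b+c)/2 = (11.7+6.6+15.0)/2 = 16.65
A = √(s(s-a)(s-b)(s-c)) = √(16.65·4.95·10.05·1.65)
A = √1366.69 = 36.97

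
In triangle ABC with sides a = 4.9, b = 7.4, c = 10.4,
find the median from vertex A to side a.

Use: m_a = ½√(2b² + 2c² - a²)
m_a = ½√(2·7.4² + 2·10.4² - 4.9²)
m_a = ½√(109.52 + 216.32 - 24.01) = ½√301.83 = 8.687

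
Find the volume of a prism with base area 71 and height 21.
Volume = base area * height
Volume = 71 * 21
Volume = 1491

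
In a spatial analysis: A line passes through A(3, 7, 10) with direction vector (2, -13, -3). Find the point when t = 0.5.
P(0.5) = (3 + 2(0.5), 7 + (-13)(0.5), 10 + (-3)(0.5)) = (4, 0.5, 8.5)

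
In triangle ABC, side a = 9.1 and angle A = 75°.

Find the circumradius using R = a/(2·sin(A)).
R = a/(2·sin(A)) = 9.1/(2·sin(75°))
R = 9.1/(2·0.965926) = 9.1/1.931852 = 4.711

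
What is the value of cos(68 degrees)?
cos(68 degrees) = 0.3746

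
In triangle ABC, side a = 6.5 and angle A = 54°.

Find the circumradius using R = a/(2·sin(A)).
R = a/(2·sin(A)) = 6.5/(2·sin(54°))
R = 6.5/(2·0.809017) = 6.5/1.618034 = 4.017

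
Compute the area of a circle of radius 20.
Area = pi * r²
Area = pi * 20²
Area = pi * 400
Area = 1256.64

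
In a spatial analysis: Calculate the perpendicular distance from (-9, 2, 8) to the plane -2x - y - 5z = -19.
d = |(-2)(-9) + (-1)(2) + (-5)(8) - (-19)| / √((-2)² + (-1)² + (-5)²) = 5/√30 = 0.9129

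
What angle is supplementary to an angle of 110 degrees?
Supplementary angles sum to 180 degrees.
Other angle = 180 - 110
Other angle = 70 degrees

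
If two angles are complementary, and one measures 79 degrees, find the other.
Complementary angles sum to 90 degrees.
Other angle = 90 - 79
Other angle = 11 degrees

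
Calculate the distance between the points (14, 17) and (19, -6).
Using the distance formula: d = sqrt((x₂-x₁)² + (y₂-y₁)²)
dx = 19 - 14 = 5
dy = (-6) - 17 = -23
d = sqrt(5² + (-23)²) = sqrt(25 + 529) = sqrt(554) = 23.54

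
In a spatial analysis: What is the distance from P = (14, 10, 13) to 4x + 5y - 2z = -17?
d = |4(14) + 5(10) + (-2)(13) - (-17)| / √(4² + 5² + (-2)²) = 97/√45 = 14.46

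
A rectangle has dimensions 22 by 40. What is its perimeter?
Perimeter = 2 * (length + width)
Perimeter = 2 * (22 + 40)
Perimeter = 2 * 62
Perimeter = 124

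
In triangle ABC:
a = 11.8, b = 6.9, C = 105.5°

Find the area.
Using A = ½ab·sin(C):
A = ½·11.8·6.9·sin(105.5°) = ½·81.42·0.963630 = 39.23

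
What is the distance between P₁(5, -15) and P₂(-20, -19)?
Using the distance formula: d = sqrt((x₂-x₁)² + (y₂-y₁)²)
dx = (-20) - 5 = -25
dy = (-19) - (-15) = -4
d = sqrt((-25)² + (-4)²) = sqrt(625 + 16) = sqrt(641) = 25.32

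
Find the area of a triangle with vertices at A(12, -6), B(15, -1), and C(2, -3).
Using the coordinate formula: Area = (1/2)|x₁(y₂-y₃) + x₂(y₃-y₁) + x₃(y₁-y₂)|
Area = (1/2)|12((-1)-(-3)) + 15((-3)-(-6)) + 2((-6)-(-1))|
Area = (1/2)|12*2 + 15*3 + 2*(-5)|
Area = (1/2)|24 + 45 + (-10)|
Area = (1/2)*59 = 29.50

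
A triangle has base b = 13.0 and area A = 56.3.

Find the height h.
A = ½bh  →  h = 2A/b
h = 2·56.3/13.0 = 8.662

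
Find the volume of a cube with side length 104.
Volume = s³
Volume = 104³
Volume = 1124864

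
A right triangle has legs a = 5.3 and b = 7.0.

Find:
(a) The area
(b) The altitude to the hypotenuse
(a) Area = ½ab = ½·5.3·7.0 = 18.55
(b) Hypotenuse c = √(5.3² + 7.0²) = √77.09 = 8.78009
    Area = ½·c·h_c  →  h_c = 2·Area/c = 2·18.55/8.78009 = 4.225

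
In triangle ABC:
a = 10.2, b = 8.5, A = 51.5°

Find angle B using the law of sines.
sin(B)/b = sin(A)/a
sin(B) = b·sin(A)/a = 8.5·sin(51.5°)/10.2 = 0.652173
B = arcsin(0.652173) = 40.71°  (b ≤ a, so B ≤ A and the acute solution is unique)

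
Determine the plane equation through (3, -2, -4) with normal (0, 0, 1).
d = n·P = (0)(3) + (0)(-2) + (1)(-4) = -4
Plane: z = -4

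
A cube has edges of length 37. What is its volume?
Volume = s³
Volume = 37³
Volume = 50653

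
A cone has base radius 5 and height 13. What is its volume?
Volume = (1/3) * pi * r² * h
Volume = (1/3) * pi * 5² * 13
Volume = (1/3) * pi * 25 * 13
Volume = (1/3) * pi * 325
Volume = 340.34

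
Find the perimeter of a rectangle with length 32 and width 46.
Perimeter = 2 * (length + width)
Perimeter = 2 * (32 + 46)
Perimeter = 2 * 78
Perimeter = 156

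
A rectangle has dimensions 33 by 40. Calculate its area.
Area = length * width
Area = 33 * 40
Area = 1320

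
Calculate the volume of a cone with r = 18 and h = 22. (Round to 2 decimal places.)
Volume = (1/3) * pi * r² * h
Volume = (1/3) * pi * 18² * 22
Volume = (1/3) * pi * 324 * 22
Volume = (1/3) * pi * 7128
Volume = 7464.42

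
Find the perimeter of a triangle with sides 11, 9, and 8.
Perimeter = sum of all sides
Perimeter = 11 + 9 + 8
Perimeter = 28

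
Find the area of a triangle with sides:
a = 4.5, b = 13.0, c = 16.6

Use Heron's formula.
s = (a+b+c)/2 = (4.5+13.0+16.6)/2 = 17.05
A = √(s(s-a)(s-b)(s-c)) = √(17.05·12.55·4.05·0.45)
A = √389.974 = 19.75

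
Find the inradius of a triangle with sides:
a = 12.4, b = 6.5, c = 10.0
s = (a+b+c)/2 = (12.4+6.5+10.0)/2 = 14.45
Area = √(s(s-a)(s-b)(s-c)) = √(14.45·2.05·7.95·4.45) = 32.3724
r = Area/s = 32.3724/14.45 = 2.24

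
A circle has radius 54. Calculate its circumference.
Circumference = 2 * pi * r
Circumference = 2 * pi * 54
Circumference = 339.29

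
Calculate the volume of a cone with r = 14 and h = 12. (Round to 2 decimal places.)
Volume = (1/3) * pi * r² * h
Volume = (1/3) * pi * 14² * 12
Volume = (1/3) * pi * 196 * 12
Volume = (1/3) * pi * 2352
Volume = 2463.01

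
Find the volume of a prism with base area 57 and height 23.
Volume = base area * height
Volume = 57 * 23
Volume = 1311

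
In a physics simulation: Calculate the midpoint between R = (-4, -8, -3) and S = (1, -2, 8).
Midpoint = ((-4+1)/2, (-8-2)/2, (-3+8)/2) = (-1.5, -5, 2.5)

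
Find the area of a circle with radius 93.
Area = pi * r²
Area = pi * 93²
Area = pi * 8649
Area = 27171.63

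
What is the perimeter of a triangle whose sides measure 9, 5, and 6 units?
Perimeter = sum of all sides
Perimeter = 9 + 5 + 6
Perimeter = 20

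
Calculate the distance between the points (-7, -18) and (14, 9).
Using the distance formula: d = sqrt((x₂-x₁)² + (y₂-y₁)²)
dx = 14 - (-7) = 21
dy = 9 - (-18) = 27
d = sqrt(21² + 27²) = sqrt(441 + 729) = sqrt(1170) = 34.21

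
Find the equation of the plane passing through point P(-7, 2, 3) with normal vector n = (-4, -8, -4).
d = n·P = (-4)(-7) + (-8)(2) + (-4)(3) = 0
Plane: -4x - 8y - 4z = 0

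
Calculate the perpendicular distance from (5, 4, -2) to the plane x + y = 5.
d = |1(5) + 1(4) + 0(-2) - (5)| / √(1² + 1² + 0²) = 4/√2 = 2.828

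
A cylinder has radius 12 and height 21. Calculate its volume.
Volume = pi * r² * h
Volume = pi * 12² * 21
Volume = pi * 144 * 21
Volume = pi * 3024
Volume = 9500.18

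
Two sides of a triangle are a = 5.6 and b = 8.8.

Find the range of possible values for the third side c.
By the triangle inequality: |a - b| < c < a + b
|5.6 - 8.8| < c < 5.6 + 8.8
3.2 < c < 14.4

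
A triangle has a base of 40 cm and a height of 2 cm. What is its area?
Area = (1/2) * base * height
Area = (1/2) * 40 * 2
Area = 40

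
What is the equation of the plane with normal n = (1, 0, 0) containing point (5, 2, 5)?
d = n·P = (1)(5) + (0)(2) + (0)(5) = 5
Plane: x = 5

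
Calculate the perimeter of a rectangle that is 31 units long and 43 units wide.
Perimeter = 2 * (length + width)
Perimeter = 2 * (31 + 43)
Perimeter = 2 * 74
Perimeter = 148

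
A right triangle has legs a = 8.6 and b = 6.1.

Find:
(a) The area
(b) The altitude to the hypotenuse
(a) Area = ½ab = ½·8.6·6.1 = 26.23
(b) Hypotenuse c = √(8.6² + 6.1²) = √111.17 = 10.5437
    Area = ½·c·h_c  →  h_c = 2·Area/c = 2·26.23/10.5437 = 4.975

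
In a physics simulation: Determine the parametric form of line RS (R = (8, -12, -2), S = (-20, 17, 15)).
Direction vector d = S - R = (-28, 29, 17)
x = 8 - 28t, y = -12 + 29t, z = -2 + 17t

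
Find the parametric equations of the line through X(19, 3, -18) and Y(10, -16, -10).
Direction vector d = Y - X = (-9, -19, 8)
x = 19 - 9t, y = 3 - 19t, z = -18 + 8t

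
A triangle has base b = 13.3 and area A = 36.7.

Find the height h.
A = ½bh  →  h = 2A/b
h = 2·36.7/13.3 = 5.519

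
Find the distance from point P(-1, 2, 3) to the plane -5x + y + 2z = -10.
d = |(-5)(-1) + 1(2) + 2(3) - (-10)| / √((-5)² + 1² + 2²) = 23/√30 = 4.199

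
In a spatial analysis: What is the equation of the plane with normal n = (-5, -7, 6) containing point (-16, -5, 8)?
d = n·P = (-5)(-16) + (-7)(-5) + (6)(8) = 163
Plane: -5x - 7y + 6z = 163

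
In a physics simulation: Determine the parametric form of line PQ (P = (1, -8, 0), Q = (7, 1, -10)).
Direction vector d = Q - P = (6, 9, -10)
x = 1 + 6t, y = -8 + 9t, z = 0 - 10t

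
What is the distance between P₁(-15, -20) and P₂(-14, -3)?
Using the distance formula: d = sqrt((x₂-x₁)² + (y₂-y₁)²)
dx = (-14) - (-15) = 1
dy = (-3) - (-20) = 17
d = sqrt(1² + 17²) = sqrt(1 + 289) = sqrt(290) = 17.03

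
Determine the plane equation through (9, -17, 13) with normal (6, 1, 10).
d = n·P = (6)(9) + (1)(-17) + (10)(13) = 167
Plane: 6x + y + 10z = 167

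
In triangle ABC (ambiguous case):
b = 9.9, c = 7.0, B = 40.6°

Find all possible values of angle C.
sin(C)/c = sin(B)/b  →  sin(C) = c·sin(B)/b = 7.0·sin(40.6°)/9.9 = 0.460143
C₁ = arcsin(0.460143) = 27.4°,  C₂ = 180° - C₁ = 152.6°
Check C₂: A = 180° - 40.6° - 152.6° = -13.2° ≤ 0, rejected
C = 27.4° (one solution)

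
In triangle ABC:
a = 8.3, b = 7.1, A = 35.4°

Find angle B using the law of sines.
sin(B)/b = sin(A)/a
sin(B) = b·sin(A)/a = 7.1·sin(35.4°)/8.3 = 0.495530
B = arcsin(0.495530) = 29.7°  (b ≤ a, so B ≤ A and the acute solution is unique)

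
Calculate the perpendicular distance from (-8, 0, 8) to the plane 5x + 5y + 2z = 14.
d = |5(-8) + 5(0) + 2(8) - (14)| / √(5² + 5² + 2²) = 38/√54 = 5.171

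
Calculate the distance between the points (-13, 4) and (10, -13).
Using the distance formula: d = sqrt((x₂-x₁)² + (y₂-y₁)²)
dx = 10 - (-13) = 23
dy = (-13) - 4 = -17
d = sqrt(23² + (-17)²) = sqrt(529 + 289) = sqrt(818) = 28.60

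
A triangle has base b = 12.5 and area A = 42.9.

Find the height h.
A = ½bh  →  h = 2A/b
h = 2·42.9/12.5 = 6.864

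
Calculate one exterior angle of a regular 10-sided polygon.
Exterior angle of a regular n-gon = 360/n
Exterior angle = 360/10
Exterior angle = 36 degrees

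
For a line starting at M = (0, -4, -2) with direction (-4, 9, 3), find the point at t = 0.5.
P(0.5) = (0 + (-4)(0.5), -4 + 9(0.5), -2 + 3(0.5)) = (-2, 0.5, -0.5)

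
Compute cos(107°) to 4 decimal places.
cos(107 degrees) = -0.2924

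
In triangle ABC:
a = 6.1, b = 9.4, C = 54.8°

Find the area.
Using A = ½ab·sin(C):
A = ½·6.1·9.4·sin(54.8°) = ½·57.34·0.817145 = 23.43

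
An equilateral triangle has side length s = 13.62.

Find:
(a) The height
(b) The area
(a) Height h = s·√3/2 = 13.62·√3/2 = 11.8
(b) Area = (√3/4)·s² = (√3/4)·13.62² = (√3/4)·185.504 = 80.33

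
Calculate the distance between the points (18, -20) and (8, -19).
Using the distance formula: d = sqrt((x₂-x₁)² + (y₂-y₁)²)
dx = 8 - 18 = -10
dy = (-19) - (-20) = 1
d = sqrt((-10)² + 1²) = sqrt(100 + 1) = sqrt(101) = 10.05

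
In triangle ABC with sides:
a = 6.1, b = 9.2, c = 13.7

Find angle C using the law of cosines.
cos(C) = (a² + b² - c²)/(2ab)
cos(C) = (6.1² + 9.2² - 13.7²)/(2·6.1·9.2) = -65.84/112.24 = -0.586600
C = arccos(-0.586600) = 125.9°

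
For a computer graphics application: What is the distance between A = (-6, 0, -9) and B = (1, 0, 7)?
d = √[(7)² + (0)² + (16)²] = √305 = 17.46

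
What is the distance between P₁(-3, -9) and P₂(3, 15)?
Using the distance formula: d = sqrt((x₂-x₁)² + (y₂-y₁)²)
dx = 3 - (-3) = 6
dy = 15 - (-9) = 24
d = sqrt(6² + 24²) = sqrt(36 + 576) = sqrt(612) = 24.74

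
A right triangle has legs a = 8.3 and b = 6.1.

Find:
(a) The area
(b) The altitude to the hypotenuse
(a) Area = ½ab = ½·8.3·6.1 = 25.315
(b) Hypotenuse c = √(8.3² + 6.1²) = √106.1 = 10.3005
    Area = ½·c·h_c  →  h_c = 2·Area/c = 2·25.315/10.3005 = 4.915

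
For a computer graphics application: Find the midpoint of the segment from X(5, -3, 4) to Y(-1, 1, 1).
Midpoint = ((5-1)/2, (-3+1)/2, (4+1)/2) = (2, -1, 2.5)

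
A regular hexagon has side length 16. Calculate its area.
For a regular 6-gon with side length s = 16:
Apothem a = s / (2*tan(pi/6)) = 16 / (2*tan(pi/6)) ≈ 13.8564
Perimeter P = 6 * 16 = 96
Area = (1/2) * P * a = (1/2) * 96 * 13.8564 = 665.11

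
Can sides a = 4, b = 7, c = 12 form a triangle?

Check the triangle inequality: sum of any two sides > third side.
No: 4 + 7 = 11 is not > 12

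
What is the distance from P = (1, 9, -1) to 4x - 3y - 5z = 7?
d = |4(1) + (-3)(9) + (-5)(-1) - (7)| / √(4² + (-3)² + (-5)²) = 25/√50 = 3.536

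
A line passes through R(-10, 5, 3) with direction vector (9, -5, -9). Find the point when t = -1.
P(-1) = (-10 + 9(-1), 5 + (-5)(-1), 3 + (-9)(-1)) = (-19, 10, 12)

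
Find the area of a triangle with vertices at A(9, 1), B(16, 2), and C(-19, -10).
Using the coordinate formula: Area = (1/2)|x₁(y₂-y₃) + x₂(y₃-y₁) + x₃(y₁-y₂)|
Area = (1/2)|9(2-(-10)) + 16((-10)-1) + (-19)(1-2)|
Area = (1/2)|9*12 + 16*(-11) + (-19)*(-1)|
Area = (1/2)|108 + (-176) + 19|
Area = (1/2)*49 = 24.50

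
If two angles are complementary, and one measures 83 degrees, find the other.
Complementary angles sum to 90 degrees.
Other angle = 90 - 83
Other angle = 7 degrees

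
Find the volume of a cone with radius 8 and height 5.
Volume = (1/3) * pi * r² * h
Volume = (1/3) * pi * 8² * 5
Volume = (1/3) * pi * 64 * 5
Volume = (1/3) * pi * 320
Volume = 335.10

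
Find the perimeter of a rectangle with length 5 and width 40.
Perimeter = 2 * (length + width)
Perimeter = 2 * (5 + 40)
Perimeter = 2 * 45
Perimeter = 90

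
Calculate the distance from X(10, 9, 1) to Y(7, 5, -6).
d = √[(-3)² + (-4)² + (-7)²] = √74 = 8.602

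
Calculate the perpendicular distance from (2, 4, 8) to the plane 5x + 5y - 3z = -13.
d = |5(2) + 5(4) + (-3)(8) - (-13)| / √(5² + 5² + (-3)²) = 19/√59 = 2.474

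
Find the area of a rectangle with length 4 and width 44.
Area = length * width
Area = 4 * 44
Area = 176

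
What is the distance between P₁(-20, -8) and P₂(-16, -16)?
Using the distance formula: d = sqrt((x₂-x₁)² + (y₂-y₁)²)
dx = (-16) - (-20) = 4
dy = (-16) - (-8) = -8
d = sqrt(4² + (-8)²) = sqrt(16 + 64) = sqrt(80) = 8.94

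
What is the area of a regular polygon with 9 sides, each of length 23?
For a regular 9-gon with side length s = 23:
Apothem a = s / (2*tan(pi/9)) = 23 / (2*tan(pi/9)) ≈ 31.59599
Perimeter P = 9 * 23 = 207
Area = (1/2) * P * a = (1/2) * 207 * 31.59599 = 3270.18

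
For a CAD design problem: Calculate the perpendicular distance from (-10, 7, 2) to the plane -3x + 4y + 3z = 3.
d = |(-3)(-10) + 4(7) + 3(2) - (3)| / √((-3)² + 4² + 3²) = 61/√34 = 10.46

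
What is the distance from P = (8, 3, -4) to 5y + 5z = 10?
d = |0(8) + 5(3) + 5(-4) - (10)| / √(0² + 5² + 5²) = 15/√50 = 2.121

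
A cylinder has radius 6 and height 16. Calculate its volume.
Volume = pi * r² * h
Volume = pi * 6² * 16
Volume = pi * 36 * 16
Volume = pi * 576
Volume = 1809.56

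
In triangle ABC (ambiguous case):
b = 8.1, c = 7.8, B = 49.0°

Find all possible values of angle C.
sin(C)/c = sin(B)/b  →  sin(C) = c·sin(B)/b = 7.8·sin(49.0°)/8.1 = 0.726757
C₁ = arcsin(0.726757) = 46.62°,  C₂ = 180° - C₁ = 133.38°
Check C₂: A = 180° - 49.0° - 133.38° = -2.38° ≤ 0, rejected
C = 46.62° (one solution)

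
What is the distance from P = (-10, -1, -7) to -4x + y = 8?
d = |(-4)(-10) + 1(-1) + 0(-7) - (8)| / √((-4)² + 1² + 0²) = 31/√17 = 7.519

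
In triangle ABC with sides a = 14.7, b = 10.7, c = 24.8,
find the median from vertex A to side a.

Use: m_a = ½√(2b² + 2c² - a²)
m_a = ½√(2·10.7² + 2·24.8² - 14.7²)
m_a = ½√(228.98 + 1230.08 - 216.09) = ½√1242.97 = 17.63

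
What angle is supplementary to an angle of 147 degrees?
Supplementary angles sum to 180 degrees.
Other angle = 180 - 147
Other angle = 33 degrees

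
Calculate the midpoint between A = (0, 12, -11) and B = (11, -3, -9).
Midpoint = ((0+11)/2, (12-3)/2, (-11-9)/2) = (5.5, 4.5, -10)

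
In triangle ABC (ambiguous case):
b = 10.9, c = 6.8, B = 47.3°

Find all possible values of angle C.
sin(C)/c = sin(B)/b  →  sin(C) = c·sin(B)/b = 6.8·sin(47.3°)/10.9 = 0.458479
C₁ = arcsin(0.458479) = 27.29°,  C₂ = 180° - C₁ = 152.71°
Check C₂: A = 180° - 47.3° - 152.71° = -20.01° ≤ 0, rejected
C = 27.29° (one solution)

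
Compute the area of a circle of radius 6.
Area = pi * r²
Area = pi * 6²
Area = pi * 36
Area = 113.10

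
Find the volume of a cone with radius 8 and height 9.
Volume = (1/3) * pi * r² * h
Volume = (1/3) * pi * 8² * 9
Volume = (1/3) * pi * 64 * 9
Volume = (1/3) * pi * 576
Volume = 603.19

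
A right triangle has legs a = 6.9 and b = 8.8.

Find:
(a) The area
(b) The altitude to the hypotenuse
(a) Area = ½ab = ½·6.9·8.8 = 30.36
(b) Hypotenuse c = √(6.9² + 8.8²) = √125.05 = 11.1826
    Area = ½·c·h_c  →  h_c = 2·Area/c = 2·30.36/11.1826 = 5.43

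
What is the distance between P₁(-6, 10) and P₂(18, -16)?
Using the distance formula: d = sqrt((x₂-x₁)² + (y₂-y₁)²)
dx = 18 - (-6) = 24
dy = (-16) - 10 = -26
d = sqrt(24² + (-26)²) = sqrt(576 + 676) = sqrt(1252) = 35.38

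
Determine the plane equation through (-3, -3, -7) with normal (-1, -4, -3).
d = n·P = (-1)(-3) + (-4)(-3) + (-3)(-7) = 36
Plane: -x - 4y - 3z = 36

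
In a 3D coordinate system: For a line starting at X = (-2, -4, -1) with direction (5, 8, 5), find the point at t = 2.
P(2) = (-2 + 5(2), -4 + 8(2), -1 + 5(2)) = (8, 12, 9)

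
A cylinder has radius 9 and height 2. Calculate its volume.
Volume = pi * r² * h
Volume = pi * 9² * 2
Volume = pi * 81 * 2
Volume = pi * 162
Volume = 508.94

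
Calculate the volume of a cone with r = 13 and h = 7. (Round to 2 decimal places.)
Volume = (1/3) * pi * r² * h
Volume = (1/3) * pi * 13² * 7
Volume = (1/3) * pi * 169 * 7
Volume = (1/3) * pi * 1183
Volume = 1238.83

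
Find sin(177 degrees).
sin(177 degrees) = 0.0523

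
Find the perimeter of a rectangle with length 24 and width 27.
Perimeter = 2 * (length + width)
Perimeter = 2 * (24 + 27)
Perimeter = 2 * 51
Perimeter = 102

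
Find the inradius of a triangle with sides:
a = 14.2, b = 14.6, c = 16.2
s = (a+b+c)/2 = (14.2+14.6+16.2)/2 = 22.5
Area = √(s(s-a)(s-b)(s-c)) = √(22.5·8.3·7.9·6.3) = 96.4082
r = Area/s = 96.4082/22.5 = 4.285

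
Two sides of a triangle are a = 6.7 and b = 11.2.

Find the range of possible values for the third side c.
By the triangle inequality: |a - b| < c < a + b
|6.7 - 11.2| < c < 6.7 + 11.2
4.5 < c < 17.9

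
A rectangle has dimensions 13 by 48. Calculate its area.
Area = length * width
Area = 13 * 48
Area = 624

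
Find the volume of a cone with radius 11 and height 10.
Volume = (1/3) * pi * r² * h
Volume = (1/3) * pi * 11² * 10
Volume = (1/3) * pi * 121 * 10
Volume = (1/3) * pi * 1210
Volume = 1267.11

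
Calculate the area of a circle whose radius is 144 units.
Area = pi * r²
Area = pi * 144²
Area = pi * 20736
Area = 65144.07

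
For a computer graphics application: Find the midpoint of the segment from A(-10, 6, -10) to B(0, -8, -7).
Midpoint = ((-10+0)/2, (6-8)/2, (-10-7)/2) = (-5, -1, -8.5)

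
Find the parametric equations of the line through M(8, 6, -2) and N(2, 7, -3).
Direction vector d = N - M = (-6, 1, -1)
x = 8 - 6t, y = 6 + t, z = -2 - t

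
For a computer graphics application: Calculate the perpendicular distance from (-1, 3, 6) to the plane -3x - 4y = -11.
d = |(-3)(-1) + (-4)(3) + 0(6) - (-11)| / √((-3)² + (-4)² + 0²) = 2/√25 = 0.4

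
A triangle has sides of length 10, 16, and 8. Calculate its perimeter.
Perimeter = sum of all sides
Perimeter = 10 + 16 + 8
Perimeter = 34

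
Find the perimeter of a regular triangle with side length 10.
Perimeter = number of sides * side length
Perimeter = 3 * 10
Perimeter = 30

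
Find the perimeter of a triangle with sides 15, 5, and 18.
Perimeter = sum of all sides
Perimeter = 15 + 5 + 18
Perimeter = 38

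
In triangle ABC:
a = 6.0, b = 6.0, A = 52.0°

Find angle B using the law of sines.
sin(B)/b = sin(A)/a
sin(B) = b·sin(A)/a = 6.0·sin(52.0°)/6.0 = 0.788011
B = arcsin(0.788011) = 52°  (b ≤ a, so B ≤ A and the acute solution is unique)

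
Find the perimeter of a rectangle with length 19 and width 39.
Perimeter = 2 * (length + width)
Perimeter = 2 * (19 + 39)
Perimeter = 2 * 58
Perimeter = 116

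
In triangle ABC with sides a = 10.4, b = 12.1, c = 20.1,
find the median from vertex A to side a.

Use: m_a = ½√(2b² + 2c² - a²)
m_a = ½√(2·12.1² + 2·20.1² - 10.4²)
m_a = ½√(292.82 + 808.02 - 108.16) = ½√992.68 = 15.75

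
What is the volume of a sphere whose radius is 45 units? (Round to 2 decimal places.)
Volume = (4/3) * pi * r³
Volume = (4/3) * pi * 45³
Volume = (4/3) * pi * 91125
Volume = 381703.51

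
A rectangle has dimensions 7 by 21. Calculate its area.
Area = length * width
Area = 7 * 21
Area = 147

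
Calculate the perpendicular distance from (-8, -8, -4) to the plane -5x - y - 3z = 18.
d = |(-5)(-8) + (-1)(-8) + (-3)(-4) - (18)| / √((-5)² + (-1)² + (-3)²) = 42/√35 = 7.099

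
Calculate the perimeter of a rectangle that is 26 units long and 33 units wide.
Perimeter = 2 * (length + width)
Perimeter = 2 * (26 + 33)
Perimeter = 2 * 59
Perimeter = 118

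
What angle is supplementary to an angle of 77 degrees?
Supplementary angles sum to 180 degrees.
Other angle = 180 - 77
Other angle = 103 degrees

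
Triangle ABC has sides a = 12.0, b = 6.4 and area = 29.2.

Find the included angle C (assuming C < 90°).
Area = ½ab·sin(C)  →  sin(C) = 2·Area/(ab)
sin(C) = 2·29.2/(12.0·6.4) = 0.760417
C = arcsin(0.760417) = 49.5°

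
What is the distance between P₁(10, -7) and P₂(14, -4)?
Using the distance formula: d = sqrt((x₂-x₁)² + (y₂-y₁)²)
dx = 14 - 10 = 4
dy = (-4) - (-7) = 3
d = sqrt(4² + 3²) = sqrt(16 + 9) = sqrt(25) = 5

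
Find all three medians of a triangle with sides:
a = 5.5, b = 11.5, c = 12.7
Using m_x = ½√(2y² + 2z² - x²):
m_a = ½√(2·11.5² + 2·12.7² - 5.5²) = ½√556.83 = 11.8
m_b = ½√(2·5.5² + 2·12.7² - 11.5²) = ½√250.83 = 7.919
m_c = ½√(2·5.5² + 2·11.5² - 12.7²) = ½√163.71 = 6.397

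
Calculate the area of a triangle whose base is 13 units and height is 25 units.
Area = (1/2) * base * height
Area = (1/2) * 13 * 25
Area = 162.50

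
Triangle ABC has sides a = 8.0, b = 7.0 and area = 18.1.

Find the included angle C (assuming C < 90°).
Area = ½ab·sin(C)  →  sin(C) = 2·Area/(ab)
sin(C) = 2·18.1/(8.0·7.0) = 0.646429
C = arcsin(0.646429) = 40.27°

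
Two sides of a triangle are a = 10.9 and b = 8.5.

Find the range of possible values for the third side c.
By the triangle inequality: |a - b| < c < a + b
|10.9 - 8.5| < c < 10.9 + 8.5
2.4 < c < 19.4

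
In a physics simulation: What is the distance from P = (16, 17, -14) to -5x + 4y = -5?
d = |(-5)(16) + 4(17) + 0(-14) - (-5)| / √((-5)² + 4² + 0²) = 7/√41 = 1.093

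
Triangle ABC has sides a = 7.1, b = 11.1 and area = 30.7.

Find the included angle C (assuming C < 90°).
Area = ½ab·sin(C)  →  sin(C) = 2·Area/(ab)
sin(C) = 2·30.7/(7.1·11.1) = 0.779089
C = arcsin(0.779089) = 51.18°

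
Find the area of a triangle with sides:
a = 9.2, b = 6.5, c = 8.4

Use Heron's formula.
s = (a+b+c)/2 = (9.2+6.5+8.4)/2 = 12.05
A = √(s(s-a)(s-b)(s-c)) = √(12.05·2.85·5.55·3.65)
A = √695.693 = 26.38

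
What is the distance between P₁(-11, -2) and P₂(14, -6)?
Using the distance formula: d = sqrt((x₂-x₁)² + (y₂-y₁)²)
dx = 14 - (-11) = 25
dy = (-6) - (-2) = -4
d = sqrt(25² + (-4)²) = sqrt(625 + 16) = sqrt(641) = 25.32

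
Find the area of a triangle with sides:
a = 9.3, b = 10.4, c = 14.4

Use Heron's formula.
s = (a+b+c)/2 = (9.3+10.4+14.4)/2 = 17.05
A = √(s(s-a)(s-b)(s-c)) = √(17.05·7.75·6.65·2.65)
A = √2328.59 = 48.26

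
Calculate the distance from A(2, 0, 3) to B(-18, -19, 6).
d = √[(-20)² + (-19)² + (3)²] = √770 = 27.75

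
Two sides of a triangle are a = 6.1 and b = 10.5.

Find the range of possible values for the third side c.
By the triangle inequality: |a - b| < c < a + b
|6.1 - 10.5| < c < 6.1 + 10.5
4.4 < c < 16.6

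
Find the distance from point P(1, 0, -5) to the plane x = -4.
d = |1(1) + 0(0) + 0(-5) - (-4)| / √(1² + 0² + 0²) = 5/√1 = 5.0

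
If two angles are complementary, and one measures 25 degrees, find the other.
Complementary angles sum to 90 degrees.
Other angle = 90 - 25
Other angle = 65 degrees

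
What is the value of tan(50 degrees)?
tan(50 degrees) = 1.1918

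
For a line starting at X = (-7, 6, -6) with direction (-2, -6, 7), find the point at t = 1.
P(1) = (-7 + (-2)(1), 6 + (-6)(1), -6 + 7(1)) = (-9, 0, 1)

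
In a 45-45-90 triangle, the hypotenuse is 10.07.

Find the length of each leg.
In a 45-45-90 triangle, hypotenuse = leg·√2  →  leg = hypotenuse/√2
leg = 10.07/√2 = 7.121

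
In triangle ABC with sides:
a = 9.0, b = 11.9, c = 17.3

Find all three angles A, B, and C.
By the law of cosines:
cos(A) = (b² + c² - a²)/(2bc) = 0.874095  →  A = 29.06°
cos(B) = (a² + c² - b²)/(2ac) = 0.766474  →  B = 39.96°
cos(C) = (a² + b² - c²)/(2ab) = -0.357983  →  C = 111°
Check: A + B + C = 180.0° ✓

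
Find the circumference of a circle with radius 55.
Circumference = 2 * pi * r
Circumference = 2 * pi * 55
Circumference = 345.58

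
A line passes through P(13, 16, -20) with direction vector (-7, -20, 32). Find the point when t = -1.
P(-1) = (13 + (-7)(-1), 16 + (-20)(-1), -20 + 32(-1)) = (20, 36, -52)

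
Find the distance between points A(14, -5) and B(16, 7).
Using the distance formula: d = sqrt((x₂-x₁)² + (y₂-y₁)²)
dx = 16 - 14 = 2
dy = 7 - (-5) = 12
d = sqrt(2² + 12²) = sqrt(4 + 144) = sqrt(148) = 12.17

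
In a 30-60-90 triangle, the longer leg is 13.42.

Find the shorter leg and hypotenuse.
In a 30-60-90 triangle, sides are in ratio 1 : √3 : 2.
Long leg = short leg·√3  →  short leg = 13.42/√3 = 7.748
Hypotenuse = 2·(short leg) = 2·13.42/√3 = 15.5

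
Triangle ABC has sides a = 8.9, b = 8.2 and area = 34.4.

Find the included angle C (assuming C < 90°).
Area = ½ab·sin(C)  →  sin(C) = 2·Area/(ab)
sin(C) = 2·34.4/(8.9·8.2) = 0.942724
C = arcsin(0.942724) = 70.51°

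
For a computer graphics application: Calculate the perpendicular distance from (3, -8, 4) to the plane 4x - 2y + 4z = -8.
d = |4(3) + (-2)(-8) + 4(4) - (-8)| / √(4² + (-2)² + 4²) = 52/√36 = 8.667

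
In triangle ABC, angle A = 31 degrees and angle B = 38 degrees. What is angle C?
Sum of angles in a triangle = 180 degrees
Third angle = 180 - 31 - 38
Third angle = 111 degrees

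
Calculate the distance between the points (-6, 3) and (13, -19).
Using the distance formula: d = sqrt((x₂-x₁)² + (y₂-y₁)²)
dx = 13 - (-6) = 19
dy = (-19) - 3 = -22
d = sqrt(19² + (-22)²) = sqrt(361 + 484) = sqrt(845) = 29.07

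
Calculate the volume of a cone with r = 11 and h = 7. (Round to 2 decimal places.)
Volume = (1/3) * pi * r² * h
Volume = (1/3) * pi * 11² * 7
Volume = (1/3) * pi * 121 * 7
Volume = (1/3) * pi * 847
Volume = 886.98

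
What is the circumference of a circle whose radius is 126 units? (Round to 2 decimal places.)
Circumference = 2 * pi * r
Circumference = 2 * pi * 126
Circumference = 791.68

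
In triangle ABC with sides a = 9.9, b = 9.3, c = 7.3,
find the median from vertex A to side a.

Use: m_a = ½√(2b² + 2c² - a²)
m_a = ½√(2·9.3² + 2·7.3² - 9.9²)
m_a = ½√(172.98 + 106.58 - 98.01) = ½√181.55 = 6.737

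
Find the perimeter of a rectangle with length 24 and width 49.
Perimeter = 2 * (length + width)
Perimeter = 2 * (24 + 49)
Perimeter = 2 * 73
Perimeter = 146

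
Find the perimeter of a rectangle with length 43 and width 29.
Perimeter = 2 * (length + width)
Perimeter = 2 * (43 + 29)
Perimeter = 2 * 72
Perimeter = 144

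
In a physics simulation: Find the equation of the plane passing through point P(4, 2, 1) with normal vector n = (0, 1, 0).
d = n·P = (0)(4) + (1)(2) + (0)(1) = 2
Plane: y = 2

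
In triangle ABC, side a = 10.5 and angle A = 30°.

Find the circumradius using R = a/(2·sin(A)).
R = a/(2·sin(A)) = 10.5/(2·sin(30°))
R = 10.5/(2·0.500000) = 10.5/1.000000 = 10.5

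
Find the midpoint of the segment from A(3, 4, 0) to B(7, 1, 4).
Midpoint = ((3+7)/2, (4+1)/2, (0+4)/2) = (5, 2.5, 2)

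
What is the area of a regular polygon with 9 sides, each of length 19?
For a regular 9-gon with side length s = 19:
Apothem a = s / (2*tan(pi/9)) = 19 / (2*tan(pi/9)) ≈ 26.101
Perimeter P = 9 * 19 = 171
Area = (1/2) * P * a = (1/2) * 171 * 26.101 = 2231.64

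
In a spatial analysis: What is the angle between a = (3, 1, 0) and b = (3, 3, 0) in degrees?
a·b = 12, |a|² = 10, |b|² = 18
cos θ = 12/√180 ≈ 0.8944
θ ≈ 26.57°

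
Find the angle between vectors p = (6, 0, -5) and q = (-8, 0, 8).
p·q = -88, |p|² = 61, |q|² = 128
cos θ = -88/√7808 ≈ -0.9959
θ ≈ 174.8°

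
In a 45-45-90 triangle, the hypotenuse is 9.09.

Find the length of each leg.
In a 45-45-90 triangle, hypotenuse = leg·√2  →  leg = hypotenuse/√2
leg = 9.09/√2 = 6.428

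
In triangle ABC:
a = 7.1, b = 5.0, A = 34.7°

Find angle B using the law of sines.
sin(B)/b = sin(A)/a
sin(B) = b·sin(A)/a = 5.0·sin(34.7°)/7.1 = 0.400901
B = arcsin(0.400901) = 23.63°  (b ≤ a, so B ≤ A and the acute solution is unique)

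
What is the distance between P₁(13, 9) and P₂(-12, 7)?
Using the distance formula: d = sqrt((x₂-x₁)² + (y₂-y₁)²)
dx = (-12) - 13 = -25
dy = 7 - 9 = -2
d = sqrt((-25)² + (-2)²) = sqrt(625 + 4) = sqrt(629) = 25.08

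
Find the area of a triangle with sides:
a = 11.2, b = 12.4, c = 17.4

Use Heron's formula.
s = (a+b+c)/2 = (11.2+12.4+17.4)/2 = 20.5
A = √(s(s-a)(s-b)(s-c)) = √(20.5·9.3·8.1·3.1)
A = √4787.22 = 69.19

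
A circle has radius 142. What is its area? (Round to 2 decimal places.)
Area = pi * r²
Area = pi * 142²
Area = pi * 20164
Area = 63347.07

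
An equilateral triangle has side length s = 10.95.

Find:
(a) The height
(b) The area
(a) Height h = s·√3/2 = 10.95·√3/2 = 9.483
(b) Area = (√3/4)·s² = (√3/4)·10.95² = (√3/4)·119.902 = 51.92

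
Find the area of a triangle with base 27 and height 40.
Area = (1/2) * base * height
Area = (1/2) * 27 * 40
Area = 540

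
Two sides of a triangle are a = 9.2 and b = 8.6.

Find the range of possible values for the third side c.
By the triangle inequality: |a - b| < c < a + b
|9.2 - 8.6| < c < 9.2 + 8.6
0.6 < c < 17.8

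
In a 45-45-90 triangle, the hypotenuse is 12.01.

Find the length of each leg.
In a 45-45-90 triangle, hypotenuse = leg·√2  →  leg = hypotenuse/√2
leg = 12.01/√2 = 8.492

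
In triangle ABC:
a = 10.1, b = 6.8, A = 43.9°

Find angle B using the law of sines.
sin(B)/b = sin(A)/a
sin(B) = b·sin(A)/a = 6.8·sin(43.9°)/10.1 = 0.466845
B = arcsin(0.466845) = 27.83°  (b ≤ a, so B ≤ A and the acute solution is unique)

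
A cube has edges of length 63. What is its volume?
Volume = s³
Volume = 63³
Volume = 250047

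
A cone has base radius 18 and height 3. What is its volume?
Volume = (1/3) * pi * r² * h
Volume = (1/3) * pi * 18² * 3
Volume = (1/3) * pi * 324 * 3
Volume = (1/3) * pi * 972
Volume = 1017.88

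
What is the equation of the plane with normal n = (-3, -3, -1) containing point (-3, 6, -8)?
d = n·P = (-3)(-3) + (-3)(6) + (-1)(-8) = -1
Plane: -3x - 3y - z = -1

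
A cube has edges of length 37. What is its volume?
Volume = s³
Volume = 37³
Volume = 50653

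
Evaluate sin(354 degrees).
sin(354 degrees) = -0.1045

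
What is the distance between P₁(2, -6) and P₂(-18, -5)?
Using the distance formula: d = sqrt((x₂-x₁)² + (y₂-y₁)²)
dx = (-18) - 2 = -20
dy = (-5) - (-6) = 1
d = sqrt((-20)² + 1²) = sqrt(400 + 1) = sqrt(401) = 20.02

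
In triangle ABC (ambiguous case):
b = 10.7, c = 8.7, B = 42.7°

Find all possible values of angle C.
sin(C)/c = sin(B)/b  →  sin(C) = c·sin(B)/b = 8.7·sin(42.7°)/10.7 = 0.551401
C₁ = arcsin(0.551401) = 33.46°,  C₂ = 180° - C₁ = 146.54°
Check C₂: A = 180° - 42.7° - 146.54° = -9.24° ≤ 0, rejected
C = 33.46° (one solution)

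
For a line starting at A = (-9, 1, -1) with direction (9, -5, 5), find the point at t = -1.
P(-1) = (-9 + 9(-1), 1 + (-5)(-1), -1 + 5(-1)) = (-18, 6, -6)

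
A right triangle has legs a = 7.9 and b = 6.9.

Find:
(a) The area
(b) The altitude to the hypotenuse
(a) Area = ½ab = ½·7.9·6.9 = 27.255
(b) Hypotenuse c = √(7.9² + 6.9²) = √110.02 = 10.489
    Area = ½·c·h_c  →  h_c = 2·Area/c = 2·27.255/10.489 = 5.197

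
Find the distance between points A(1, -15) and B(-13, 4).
Using the distance formula: d = sqrt((x₂-x₁)² + (y₂-y₁)²)
dx = (-13) - 1 = -14
dy = 4 - (-15) = 19
d = sqrt((-14)² + 19²) = sqrt(196 + 361) = sqrt(557) = 23.60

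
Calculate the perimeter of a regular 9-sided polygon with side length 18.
Perimeter = number of sides * side length
Perimeter = 9 * 18
Perimeter = 162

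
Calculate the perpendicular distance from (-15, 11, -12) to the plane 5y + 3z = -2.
d = |0(-15) + 5(11) + 3(-12) - (-2)| / √(0² + 5² + 3²) = 21/√34 = 3.601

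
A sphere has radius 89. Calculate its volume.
Volume = (4/3) * pi * r³
Volume = (4/3) * pi * 89³
Volume = (4/3) * pi * 704969
Volume = 2952967.24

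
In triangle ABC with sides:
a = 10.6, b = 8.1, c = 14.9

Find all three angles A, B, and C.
By the law of cosines:
cos(A) = (b² + c² - a²)/(2bc) = 0.726075  →  A = 43.44°
cos(B) = (a² + c² - b²)/(2ac) = 0.850829  →  B = 31.7°
cos(C) = (a² + b² - c²)/(2ab) = -0.256464  →  C = 104.9°
Check: A + B + C = 180.0° ✓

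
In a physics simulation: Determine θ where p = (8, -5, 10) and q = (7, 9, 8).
p·q = 91, |p|² = 189, |q|² = 194
cos θ = 91/√36666 ≈ 0.4752
θ ≈ 61.63°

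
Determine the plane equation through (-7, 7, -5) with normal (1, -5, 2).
d = n·P = (1)(-7) + (-5)(7) + (2)(-5) = -52
Plane: x - 5y + 2z = -52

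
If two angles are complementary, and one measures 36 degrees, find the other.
Complementary angles sum to 90 degrees.
Other angle = 90 - 36
Other angle = 54 degrees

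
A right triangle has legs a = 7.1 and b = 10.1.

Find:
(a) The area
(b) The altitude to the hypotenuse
(a) Area = ½ab = ½·7.1·10.1 = 35.855
(b) Hypotenuse c = √(7.1² + 10.1²) = √152.42 = 12.3458
    Area = ½·c·h_c  →  h_c = 2·Area/c = 2·35.855/12.3458 = 5.808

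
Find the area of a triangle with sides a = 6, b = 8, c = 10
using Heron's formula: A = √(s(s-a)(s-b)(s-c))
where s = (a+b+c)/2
s = (6+8+10)/2 = 12
A = √(12·6·4·2) = √576 = 24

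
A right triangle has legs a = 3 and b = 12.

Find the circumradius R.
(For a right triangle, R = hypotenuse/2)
Hypotenuse c = √(3² + 12²) = √153 = 12.3693
R = c/2 = 6.185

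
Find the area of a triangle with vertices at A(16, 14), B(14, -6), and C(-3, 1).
Using the coordinate formula: Area = (1/2)|x₁(y₂-y₃) + x₂(y₃-y₁) + x₃(y₁-y₂)|
Area = (1/2)|16((-6)-1) + 14(1-14) + (-3)(14-(-6))|
Area = (1/2)|16*(-7) + 14*(-13) + (-3)*20|
Area = (1/2)|(-112) + (-182) + (-60)|
Area = (1/2)*354 = 177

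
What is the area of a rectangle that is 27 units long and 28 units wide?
Area = length * width
Area = 27 * 28
Area = 756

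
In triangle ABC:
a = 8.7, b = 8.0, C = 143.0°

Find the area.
Using A = ½ab·sin(C):
A = ½·8.7·8.0·sin(143.0°) = ½·69.6·0.601815 = 20.94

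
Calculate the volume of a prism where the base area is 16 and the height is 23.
Volume = base area * height
Volume = 16 * 23
Volume = 368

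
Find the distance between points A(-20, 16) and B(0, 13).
Using the distance formula: d = sqrt((x₂-x₁)² + (y₂-y₁)²)
dx = 0 - (-20) = 20
dy = 13 - 16 = -3
d = sqrt(20² + (-3)²) = sqrt(400 + 9) = sqrt(409) = 20.22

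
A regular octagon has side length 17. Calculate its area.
For a regular 8-gon with side length s = 17:
Apothem a = s / (2*tan(pi/8)) = 17 / (2*tan(pi/8)) ≈ 20.52082
Perimeter P = 8 * 17 = 136
Area = (1/2) * P * a = (1/2) * 136 * 20.52082 = 1395.42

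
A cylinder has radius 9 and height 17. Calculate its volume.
Volume = pi * r² * h
Volume = pi * 9² * 17
Volume = pi * 81 * 17
Volume = pi * 1377
Volume = 4325.97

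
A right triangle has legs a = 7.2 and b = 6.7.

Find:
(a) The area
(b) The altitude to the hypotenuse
(a) Area = ½ab = ½·7.2·6.7 = 24.12
(b) Hypotenuse c = √(7.2² + 6.7²) = √96.73 = 9.83514
    Area = ½·c·h_c  →  h_c = 2·Area/c = 2·24.12/9.83514 = 4.905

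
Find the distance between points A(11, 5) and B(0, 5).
Using the distance formula: d = sqrt((x₂-x₁)² + (y₂-y₁)²)
dx = 0 - 11 = -11
dy = 5 - 5 = 0
d = sqrt((-11)² + 0²) = sqrt(121 + 0) = sqrt(121) = 11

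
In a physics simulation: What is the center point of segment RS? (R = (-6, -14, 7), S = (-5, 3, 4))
Midpoint = ((-6-5)/2, (-14+3)/2, (7+4)/2) = (-5.5, -5.5, 5.5)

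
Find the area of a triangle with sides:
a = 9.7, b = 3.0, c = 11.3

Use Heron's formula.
s = (a+b+c)/2 = (9.7+3.0+11.3)/2 = 12
A = √(s(s-a)(s-b)(s-c)) = √(12·2.3·9·0.7)
A = √173.88 = 13.19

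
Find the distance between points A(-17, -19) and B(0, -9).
Using the distance formula: d = sqrt((x₂-x₁)² + (y₂-y₁)²)
dx = 0 - (-17) = 17
dy = (-9) - (-19) = 10
d = sqrt(17² + 10²) = sqrt(289 + 100) = sqrt(389) = 19.72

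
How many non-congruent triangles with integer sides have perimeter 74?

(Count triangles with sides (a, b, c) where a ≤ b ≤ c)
With a ≤ b ≤ c and a + b + c = 74, the triangle inequality a + b > c gives c < 74/2, so c ≤ 36.
Iterate a from 1 to ⌊p/3⌋ = 24; for each a, b ranges from a to ⌊(p−a)/2⌋ with c = p − a − b, keeping only c ≥ b.
Triples: (2, 36, 36), (3, 35, 36), (4, 34, 36), …
Count = 114 triangles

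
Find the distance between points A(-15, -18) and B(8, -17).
Using the distance formula: d = sqrt((x₂-x₁)² + (y₂-y₁)²)
dx = 8 - (-15) = 23
dy = (-17) - (-18) = 1
d = sqrt(23² + 1²) = sqrt(529 + 1) = sqrt(530) = 23.02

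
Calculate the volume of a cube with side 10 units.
Volume = s³
Volume = 10³
Volume = 1000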